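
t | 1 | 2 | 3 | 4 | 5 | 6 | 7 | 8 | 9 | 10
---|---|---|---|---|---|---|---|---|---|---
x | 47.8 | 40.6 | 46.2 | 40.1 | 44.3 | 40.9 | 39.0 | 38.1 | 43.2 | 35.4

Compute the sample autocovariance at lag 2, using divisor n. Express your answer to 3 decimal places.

5.642

Mean x̄ = (47.8 + 40.6 + 46.2 + 40.1 + 44.3 + 40.9 + 39.0 + 38.1 + 43.2 + 35.4)/10 = 41.5600
Σ_{t=1}^{8}(x_t−x̄)(x_{t+2}−x̄) = 56.4168
γ_2 = 56.4168 / 10 = 5.642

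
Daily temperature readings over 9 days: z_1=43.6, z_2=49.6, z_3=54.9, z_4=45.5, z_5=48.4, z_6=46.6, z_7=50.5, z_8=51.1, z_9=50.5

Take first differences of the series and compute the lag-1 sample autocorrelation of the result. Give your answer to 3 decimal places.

First differences Δz: 6.0, 5.3, -9.4, 2.9, -1.8, 3.9, 0.6, -0.6
Mean of differences = 0.8625
Numerator Σ(Δz_t−Δz̄)(Δz_{t+1}−Δz̄) = -57.5777
Denominator Σ(Δz_t−Δz̄)² = 174.0788
r_1(Δz) = -57.5777 / 174.0788 = -0.331

-0.331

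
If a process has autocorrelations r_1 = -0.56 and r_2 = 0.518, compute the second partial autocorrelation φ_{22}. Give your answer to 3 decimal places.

φ_{22} = (r_2 − r_1²) / (1 − r_1²)
r_1² = (-0.56)² = 0.3136
Numerator = 0.518 − 0.3136 = 0.2044; denominator = 1 − 0.3136 = 0.6864
φ_{22} = 0.2044 / 0.6864 = 0.298

0.298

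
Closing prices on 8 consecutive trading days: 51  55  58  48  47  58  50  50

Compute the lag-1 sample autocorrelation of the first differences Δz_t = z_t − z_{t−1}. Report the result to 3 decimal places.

First differences Δz: 4, 3, -10, -1, 11, -8, 0
Mean of differences = -0.1429
Numerator Σ(Δz_t−Δz̄)(Δz_{t+1}−Δz̄) = -107.7347
Denominator Σ(Δz_t−Δz̄)² = 310.8571
r_1(Δz) = -107.7347 / 310.8571 = -0.347

-0.347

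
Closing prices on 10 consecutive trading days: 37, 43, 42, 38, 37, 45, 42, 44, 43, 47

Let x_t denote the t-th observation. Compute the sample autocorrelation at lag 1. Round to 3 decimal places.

0.062

Mean x̄ = (37 + 43 + 42 + 38 + 37 + 45 + 42 + 44 + 43 + 47)/10 = 41.8000
Numerator Σ_{t=1}^{9}(x_t−x̄)(x_{t+1}−x̄) = 6.5600
Denominator Σ(x_t−x̄)² = 105.6000
r_1 = 6.5600 / 105.6000 = 0.062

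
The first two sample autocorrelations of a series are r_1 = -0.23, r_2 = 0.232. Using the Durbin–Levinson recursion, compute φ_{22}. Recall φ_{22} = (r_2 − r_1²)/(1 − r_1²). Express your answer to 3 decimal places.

φ_{22} = (r_2 − r_1²) / (1 − r_1²)
r_1² = (-0.23)² = 0.0529
Numerator = 0.232 − 0.0529 = 0.1791; denominator = 1 − 0.0529 = 0.9471
φ_{22} = 0.1791 / 0.9471 = 0.189

0.189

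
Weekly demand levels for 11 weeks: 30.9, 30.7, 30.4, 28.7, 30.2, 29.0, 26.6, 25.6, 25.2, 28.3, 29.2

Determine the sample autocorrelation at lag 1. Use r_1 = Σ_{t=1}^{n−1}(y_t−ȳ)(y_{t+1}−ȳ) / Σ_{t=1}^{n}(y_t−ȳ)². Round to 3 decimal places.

0.636

Mean ȳ = (30.9 + 30.7 + 30.4 + 28.7 + 30.2 + 29.0 + 26.6 + 25.6 + 25.2 + 28.3 + 29.2)/11 = 28.6182
Numerator Σ_{t=1}^{10}(y_t−ȳ)(y_{t+1}−ȳ) = 25.8788
Denominator Σ(y_t−ȳ)² = 40.6764
r_1 = 25.8788 / 40.6764 = 0.636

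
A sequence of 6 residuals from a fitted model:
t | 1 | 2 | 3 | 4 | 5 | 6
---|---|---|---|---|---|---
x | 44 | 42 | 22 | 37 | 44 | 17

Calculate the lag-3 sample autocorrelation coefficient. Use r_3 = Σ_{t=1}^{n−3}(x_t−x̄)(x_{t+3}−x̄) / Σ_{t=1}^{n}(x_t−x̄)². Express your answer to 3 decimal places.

Mean x̄ = (44 + 42 + 22 + 37 + 44 + 17)/6 = 34.3333
Σ(x_t−x̄)(x_{t+3}−x̄) = (25.7778) + (74.1111) + (213.7778) = 313.6667
Denominator Σ(x_t−x̄)² = 705.3333
r_3 = 313.6667 / 705.3333 = 0.445

0.445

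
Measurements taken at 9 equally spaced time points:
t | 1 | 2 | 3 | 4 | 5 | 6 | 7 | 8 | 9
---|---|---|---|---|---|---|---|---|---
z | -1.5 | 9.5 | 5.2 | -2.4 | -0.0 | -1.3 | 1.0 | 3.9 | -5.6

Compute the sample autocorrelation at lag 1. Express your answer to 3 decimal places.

-0.079

Mean z̄ = (-1.5 + 9.5 + 5.2 − 2.4 − 0.0 − 1.3 + 1.0 + 3.9 − 5.6)/9 = 0.9778
Numerator Σ_{t=1}^{8}(z_t−z̄)(z_{t+1}−z̄) = -13.0727
Denominator Σ(z_t−z̄)² = 165.9556
r_1 = -13.0727 / 165.9556 = -0.079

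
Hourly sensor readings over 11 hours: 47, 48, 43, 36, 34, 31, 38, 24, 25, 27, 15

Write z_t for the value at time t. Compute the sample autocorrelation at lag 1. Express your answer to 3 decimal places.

0.527

Mean z̄ = (47 + 48 + 43 + 36 + 34 + 31 + 38 + 24 + 25 + 27 + 15)/11 = 33.4545
Numerator Σ_{t=1}^{10}(z_t−z̄)(z_{t+1}−z̄) = 559.7025
Denominator Σ(z_t−z̄)² = 1062.7273
r_1 = 559.7025 / 1062.7273 = 0.527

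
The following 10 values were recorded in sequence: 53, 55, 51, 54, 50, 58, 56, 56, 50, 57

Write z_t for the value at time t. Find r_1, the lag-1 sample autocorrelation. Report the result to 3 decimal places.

Mean z̄ = (53 + 55 + 51 + 54 + 50 + 58 + 56 + 56 + 50 + 57)/10 = 54.0000
Numerator Σ_{t=1}^{9}(z_t−z̄)(z_{t+1}−z̄) = -28.0000
Denominator Σ(z_t−z̄)² = 76.0000
r_1 = -28.0000 / 76.0000 = -0.368

-0.368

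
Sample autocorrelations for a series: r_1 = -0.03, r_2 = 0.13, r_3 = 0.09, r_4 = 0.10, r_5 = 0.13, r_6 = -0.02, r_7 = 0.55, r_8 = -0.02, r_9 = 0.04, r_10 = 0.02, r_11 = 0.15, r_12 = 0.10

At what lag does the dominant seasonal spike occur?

7

The largest autocorrelation is r_7 = 0.55; the remaining lags stay at or below 0.15.
The dominant spike at lag 7 indicates a seasonal period of 7.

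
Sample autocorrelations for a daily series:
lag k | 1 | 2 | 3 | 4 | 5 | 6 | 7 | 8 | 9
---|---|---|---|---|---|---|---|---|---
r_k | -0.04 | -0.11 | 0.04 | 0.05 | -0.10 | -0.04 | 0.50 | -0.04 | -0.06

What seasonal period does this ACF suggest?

The largest autocorrelation is r_7 = 0.50; the remaining lags stay at or below 0.05.
The dominant spike at lag 7 indicates a seasonal period of 7.

7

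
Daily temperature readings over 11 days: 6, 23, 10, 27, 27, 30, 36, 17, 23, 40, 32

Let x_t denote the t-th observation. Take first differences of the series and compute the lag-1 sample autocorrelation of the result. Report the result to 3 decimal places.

-0.500

First differences Δx: 17, -13, 17, 0, 3, 6, -19, 6, 17, -8
Mean of differences = 2.6000
Numerator Σ(Δx_t−Δx̄)(Δx_{t+1}−Δx̄) = -736.9600
Denominator Σ(Δx_t−Δx̄)² = 1474.4000
r_1(Δx) = -736.9600 / 1474.4000 = -0.500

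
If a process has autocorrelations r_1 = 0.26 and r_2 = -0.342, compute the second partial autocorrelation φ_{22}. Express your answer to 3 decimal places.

φ_{22} = (r_2 − r_1²) / (1 − r_1²)
r_1² = (0.26)² = 0.0676
Numerator = -0.342 − 0.0676 = -0.4096; denominator = 1 − 0.0676 = 0.9324
φ_{22} = -0.4096 / 0.9324 = -0.439

-0.439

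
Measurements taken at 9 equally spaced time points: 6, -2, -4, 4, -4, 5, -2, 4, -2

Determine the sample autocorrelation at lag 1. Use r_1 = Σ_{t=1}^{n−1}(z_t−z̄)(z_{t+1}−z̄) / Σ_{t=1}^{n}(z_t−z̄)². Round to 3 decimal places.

-0.617

Mean z̄ = (6 − 2 − 4 + 4 − 4 + 5 − 2 + 4 − 2)/9 = 0.5556
Numerator Σ_{t=1}^{8}(z_t−z̄)(z_{t+1}−z̄) = -82.8642
Denominator Σ(z_t−z̄)² = 134.2222
r_1 = -82.8642 / 134.2222 = -0.617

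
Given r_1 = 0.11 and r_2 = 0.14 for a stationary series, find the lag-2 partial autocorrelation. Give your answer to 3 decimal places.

φ_{22} = (r_2 − r_1²) / (1 − r_1²)
r_1² = (0.11)² = 0.0121
Numerator = 0.14 − 0.0121 = 0.1279; denominator = 1 − 0.0121 = 0.9879
φ_{22} = 0.1279 / 0.9879 = 0.129

0.129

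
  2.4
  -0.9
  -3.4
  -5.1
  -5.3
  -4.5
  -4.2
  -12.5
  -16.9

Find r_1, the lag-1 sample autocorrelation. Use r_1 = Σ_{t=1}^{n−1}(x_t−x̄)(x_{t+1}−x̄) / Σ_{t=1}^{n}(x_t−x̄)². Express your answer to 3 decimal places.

Mean x̄ = (2.4 − 0.9 − 3.4 − 5.1 − 5.3 − 4.5 − 4.2 − 12.5 − 16.9)/9 = -5.6000
Numerator Σ_{t=1}^{8}(x_t−x̄)(x_{t+1}−x̄) = 119.3700
Denominator Σ(x_t−x̄)² = 269.7400
r_1 = 119.3700 / 269.7400 = 0.443

0.443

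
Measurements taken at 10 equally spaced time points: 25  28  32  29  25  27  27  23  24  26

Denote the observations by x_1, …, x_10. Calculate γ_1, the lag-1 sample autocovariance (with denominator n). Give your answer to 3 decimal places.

2.344

Mean x̄ = (25 + 28 + 32 + 29 + 25 + 27 + 27 + 23 + 24 + 26)/10 = 26.6000
Σ_{t=1}^{9}(x_t−x̄)(x_{t+1}−x̄) = 23.4400
γ_1 = 23.4400 / 10 = 2.344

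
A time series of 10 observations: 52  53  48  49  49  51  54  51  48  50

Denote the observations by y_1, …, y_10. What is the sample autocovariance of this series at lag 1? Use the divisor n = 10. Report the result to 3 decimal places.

0.625

Mean ȳ = (52 + 53 + 48 + 49 + 49 + 51 + 54 + 51 + 48 + 50)/10 = 50.5000
Σ_{t=1}^{9}(y_t−ȳ)(y_{t+1}−ȳ) = 6.2500
γ_1 = 6.2500 / 10 = 0.625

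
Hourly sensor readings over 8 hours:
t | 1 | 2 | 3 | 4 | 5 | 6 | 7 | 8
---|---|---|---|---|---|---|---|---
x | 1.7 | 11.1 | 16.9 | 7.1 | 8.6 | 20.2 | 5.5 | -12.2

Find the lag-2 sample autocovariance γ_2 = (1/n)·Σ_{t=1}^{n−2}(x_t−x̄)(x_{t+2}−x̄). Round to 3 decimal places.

-37.499

Mean x̄ = (1.7 + 11.1 + 16.9 + 7.1 + 8.6 + 20.2 + 5.5 − 12.2)/8 = 7.3625
Σ_{t=1}^{6}(x_t−x̄)(x_{t+2}−x̄) = -299.9928
γ_2 = -299.9928 / 8 = -37.499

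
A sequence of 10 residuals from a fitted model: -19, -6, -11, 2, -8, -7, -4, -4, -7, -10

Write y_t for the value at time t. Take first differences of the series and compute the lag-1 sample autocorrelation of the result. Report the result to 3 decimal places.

-0.535

First differences Δy: 13, -5, 13, -10, 1, 3, 0, -3, -3
Mean of differences = 1.0000
Numerator Σ(Δy_t−Δȳ)(Δy_{t+1}−Δȳ) = -258.0000
Denominator Σ(Δy_t−Δȳ)² = 482.0000
r_1(Δy) = -258.0000 / 482.0000 = -0.535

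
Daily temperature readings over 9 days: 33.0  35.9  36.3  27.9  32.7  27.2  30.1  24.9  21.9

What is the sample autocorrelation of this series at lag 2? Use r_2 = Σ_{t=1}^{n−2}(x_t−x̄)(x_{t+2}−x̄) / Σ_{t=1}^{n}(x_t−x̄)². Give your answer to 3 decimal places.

Mean x̄ = (33.0 + 35.9 + 36.3 + 27.9 + 32.7 + 27.2 + 30.1 + 24.9 + 21.9)/9 = 29.9889
Σ(x_t−x̄)(x_{t+2}−x̄) = (19.0035) + (-12.3477) + (17.1101) + (5.8257) + (0.3012) + (14.1923) + (-0.8988) = 43.1864
Denominator Σ(x_t−x̄)² = 194.6689
r_2 = 43.1864 / 194.6689 = 0.222

0.222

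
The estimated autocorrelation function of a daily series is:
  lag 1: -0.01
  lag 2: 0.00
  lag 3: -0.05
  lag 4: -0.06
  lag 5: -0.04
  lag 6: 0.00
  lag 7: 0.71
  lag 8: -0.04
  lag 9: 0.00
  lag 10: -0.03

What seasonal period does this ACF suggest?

7

The largest autocorrelation is r_7 = 0.71; the remaining lags stay at or below 0.00.
The dominant spike at lag 7 indicates a seasonal period of 7.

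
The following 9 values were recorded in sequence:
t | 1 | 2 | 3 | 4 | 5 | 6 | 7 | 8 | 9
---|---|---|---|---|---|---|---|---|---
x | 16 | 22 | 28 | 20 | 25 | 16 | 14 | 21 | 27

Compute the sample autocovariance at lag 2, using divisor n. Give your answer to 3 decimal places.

-8.111

Mean x̄ = (16 + 22 + 28 + 20 + 25 + 16 + 14 + 21 + 27)/9 = 21.0000
Σ_{t=1}^{7}(x_t−x̄)(x_{t+2}−x̄) = -73.0000
γ_2 = -73.0000 / 9 = -8.111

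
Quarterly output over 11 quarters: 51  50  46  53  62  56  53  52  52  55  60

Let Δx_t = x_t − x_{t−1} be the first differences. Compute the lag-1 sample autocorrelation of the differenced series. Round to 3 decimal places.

0.072

First differences Δx: -1, -4, 7, 9, -6, -3, -1, 0, 3, 5
Mean of differences = 0.9000
Numerator Σ(Δx_t−Δx̄)(Δx_{t+1}−Δx̄) = 15.6900
Denominator Σ(Δx_t−Δx̄)² = 218.9000
r_1(Δx) = 15.6900 / 218.9000 = 0.072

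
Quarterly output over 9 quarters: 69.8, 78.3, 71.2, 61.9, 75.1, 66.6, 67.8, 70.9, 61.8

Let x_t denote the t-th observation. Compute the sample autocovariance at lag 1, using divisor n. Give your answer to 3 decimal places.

Mean x̄ = (69.8 + 78.3 + 71.2 + 61.9 + 75.1 + 66.6 + 67.8 + 70.9 + 61.8)/9 = 69.2667
Σ_{t=1}^{8}(x_t−x̄)(x_{t+1}−x̄) = -61.1678
γ_1 = -61.1678 / 9 = -6.796

-6.796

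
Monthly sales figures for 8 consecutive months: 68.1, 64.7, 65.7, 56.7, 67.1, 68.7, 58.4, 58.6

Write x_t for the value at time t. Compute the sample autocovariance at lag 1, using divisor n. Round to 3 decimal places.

Mean x̄ = (68.1 + 64.7 + 65.7 + 56.7 + 67.1 + 68.7 + 58.4 + 58.6)/8 = 63.5000
Σ_{t=1}^{7}(x_t−x̄)(x_{t+1}−x̄) = -14.0900
γ_1 = -14.0900 / 8 = -1.761

-1.761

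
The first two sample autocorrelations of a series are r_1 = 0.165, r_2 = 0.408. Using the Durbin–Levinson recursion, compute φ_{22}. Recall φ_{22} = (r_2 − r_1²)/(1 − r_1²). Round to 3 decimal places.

0.391

φ_{22} = (r_2 − r_1²) / (1 − r_1²)
r_1² = (0.165)² = 0.027225
Numerator = 0.408 − 0.0272 = 0.3808; denominator = 1 − 0.0272 = 0.9728
φ_{22} = 0.3808 / 0.9728 = 0.391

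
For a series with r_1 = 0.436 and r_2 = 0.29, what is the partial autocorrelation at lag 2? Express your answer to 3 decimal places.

0.123

φ_{22} = (r_2 − r_1²) / (1 − r_1²)
r_1² = (0.436)² = 0.190096
Numerator = 0.29 − 0.1901 = 0.0999; denominator = 1 − 0.1901 = 0.8099
φ_{22} = 0.0999 / 0.8099 = 0.123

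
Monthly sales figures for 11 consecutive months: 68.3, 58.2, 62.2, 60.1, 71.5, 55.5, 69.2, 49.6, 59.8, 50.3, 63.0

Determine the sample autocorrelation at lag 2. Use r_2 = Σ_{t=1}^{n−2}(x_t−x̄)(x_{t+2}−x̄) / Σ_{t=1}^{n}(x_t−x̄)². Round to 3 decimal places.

0.553

Mean x̄ = (68.3 + 58.2 + 62.2 + 60.1 + 71.5 + 55.5 + 69.2 + 49.6 + 59.8 + 50.3 + 63.0)/11 = 60.7000
Numerator Σ_{t=1}^{9}(x_t−x̄)(x_{t+2}−x̄) = 287.4600
Denominator Σ(x_t−x̄)² = 520.0200
r_2 = 287.4600 / 520.0200 = 0.553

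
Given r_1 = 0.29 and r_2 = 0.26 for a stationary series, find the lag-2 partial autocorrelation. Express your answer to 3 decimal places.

φ_{22} = (r_2 − r_1²) / (1 − r_1²)
r_1² = (0.29)² = 0.0841
Numerator = 0.26 − 0.0841 = 0.1759; denominator = 1 − 0.0841 = 0.9159
φ_{22} = 0.1759 / 0.9159 = 0.192

0.192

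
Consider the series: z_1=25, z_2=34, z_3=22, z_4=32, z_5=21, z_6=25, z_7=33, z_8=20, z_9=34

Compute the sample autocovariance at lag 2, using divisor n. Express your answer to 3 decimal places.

Mean z̄ = (25 + 34 + 22 + 32 + 21 + 25 + 33 + 20 + 34)/9 = 27.3333
Σ_{t=1}^{7}(z_t−z̄)(z_{t+2}−z̄) = 85.4444
γ_2 = 85.4444 / 9 = 9.494

9.494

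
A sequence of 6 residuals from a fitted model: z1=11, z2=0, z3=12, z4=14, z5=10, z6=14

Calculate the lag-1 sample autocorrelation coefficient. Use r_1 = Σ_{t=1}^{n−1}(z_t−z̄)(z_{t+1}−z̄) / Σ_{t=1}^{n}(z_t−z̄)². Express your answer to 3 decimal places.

Mean z̄ = (11 + 0 + 12 + 14 + 10 + 14)/6 = 10.1667
Σ(z_t−z̄)(z_{t+1}−z̄) = (-8.4722) + (-18.6389) + (7.0278) + (-0.6389) + (-0.6389) = -21.3611
Denominator Σ(z_t−z̄)² = 136.8333
r_1 = -21.3611 / 136.8333 = -0.156

-0.156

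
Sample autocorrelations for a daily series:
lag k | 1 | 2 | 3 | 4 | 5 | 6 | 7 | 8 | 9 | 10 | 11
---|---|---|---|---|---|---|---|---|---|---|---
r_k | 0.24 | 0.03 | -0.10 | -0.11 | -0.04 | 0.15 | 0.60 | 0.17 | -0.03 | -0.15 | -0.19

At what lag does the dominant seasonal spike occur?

7

The largest autocorrelation is r_7 = 0.60; the remaining lags stay at or below 0.24. The elevated value at lag 1 (0.24), dropping to 0.03 at lag 2, reflects decaying short-term dependence rather than seasonality.
The dominant spike at lag 7 indicates a seasonal period of 7.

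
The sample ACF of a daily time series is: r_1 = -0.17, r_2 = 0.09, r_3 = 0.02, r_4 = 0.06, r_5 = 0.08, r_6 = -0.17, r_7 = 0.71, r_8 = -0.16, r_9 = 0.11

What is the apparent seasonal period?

The largest autocorrelation is r_7 = 0.71; the remaining lags stay at or below 0.11.
The dominant spike at lag 7 indicates a seasonal period of 7.

7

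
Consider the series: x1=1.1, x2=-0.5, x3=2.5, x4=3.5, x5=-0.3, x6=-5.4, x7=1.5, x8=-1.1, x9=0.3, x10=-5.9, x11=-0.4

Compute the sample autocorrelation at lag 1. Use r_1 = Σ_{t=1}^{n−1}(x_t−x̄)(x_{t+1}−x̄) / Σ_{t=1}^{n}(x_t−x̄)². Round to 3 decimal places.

-0.052

Mean x̄ = (1.1 − 0.5 + 2.5 + 3.5 − 0.3 − 5.4 + 1.5 − 1.1 + 0.3 − 5.9 − 0.4)/11 = -0.4273
Numerator Σ_{t=1}^{10}(x_t−x̄)(x_{t+1}−x̄) = -4.4598
Denominator Σ(x_t−x̄)² = 85.7218
r_1 = -4.4598 / 85.7218 = -0.052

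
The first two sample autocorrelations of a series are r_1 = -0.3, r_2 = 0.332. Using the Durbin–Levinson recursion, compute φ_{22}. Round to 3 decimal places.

0.266

φ_{22} = (r_2 − r_1²) / (1 − r_1²)
r_1² = (-0.3)² = 0.09
Numerator = 0.332 − 0.0900 = 0.2420; denominator = 1 − 0.0900 = 0.9100
φ_{22} = 0.2420 / 0.9100 = 0.266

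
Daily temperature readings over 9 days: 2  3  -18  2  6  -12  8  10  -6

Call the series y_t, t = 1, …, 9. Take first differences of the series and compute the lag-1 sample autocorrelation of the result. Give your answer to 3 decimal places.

-0.425

First differences Δy: 1, -21, 20, 4, -18, 20, 2, -16
Mean of differences = -1.0000
Numerator Σ(Δy_t−Δȳ)(Δy_{t+1}−Δȳ) = -779.0000
Denominator Σ(Δy_t−Δȳ)² = 1834.0000
r_1(Δy) = -779.0000 / 1834.0000 = -0.425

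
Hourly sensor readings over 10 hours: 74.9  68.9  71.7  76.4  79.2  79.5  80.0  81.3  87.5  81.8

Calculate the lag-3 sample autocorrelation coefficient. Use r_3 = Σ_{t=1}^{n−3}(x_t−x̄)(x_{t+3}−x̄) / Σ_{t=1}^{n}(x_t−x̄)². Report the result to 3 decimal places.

0.026

Mean x̄ = (74.9 + 68.9 + 71.7 + 76.4 + 79.2 + 79.5 + 80.0 + 81.3 + 87.5 + 81.8)/10 = 78.1200
Numerator Σ_{t=1}^{7}(x_t−x̄)(x_{t+3}−x̄) = 6.7848
Denominator Σ(x_t−x̄)² = 257.7960
r_3 = 6.7848 / 257.7960 = 0.026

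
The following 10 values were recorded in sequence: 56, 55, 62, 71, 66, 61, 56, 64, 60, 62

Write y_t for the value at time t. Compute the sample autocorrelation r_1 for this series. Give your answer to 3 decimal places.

0.283

Mean ȳ = (56 + 55 + 62 + 71 + 66 + 61 + 56 + 64 + 60 + 62)/10 = 61.3000
Numerator Σ_{t=1}^{9}(y_t−ȳ)(y_{t+1}−ȳ) = 62.8100
Denominator Σ(y_t−ȳ)² = 222.1000
r_1 = 62.8100 / 222.1000 = 0.283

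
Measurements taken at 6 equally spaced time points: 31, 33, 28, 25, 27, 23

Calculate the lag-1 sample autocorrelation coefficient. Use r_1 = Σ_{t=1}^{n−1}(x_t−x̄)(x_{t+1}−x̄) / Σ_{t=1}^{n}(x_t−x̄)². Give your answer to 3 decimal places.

Mean x̄ = (31 + 33 + 28 + 25 + 27 + 23)/6 = 27.8333
Deviations from mean: 3.1667, 5.1667, 0.1667, -2.8333, -0.8333, -4.8333
Σ(x_t−x̄)(x_{t+1}−x̄) = (16.3611) + (0.8611) + (-0.4722) + (2.3611) + (4.0278) = 23.1389
Denominator Σ(x_t−x̄)² = 68.8333
r_1 = 23.1389 / 68.8333 = 0.336

0.336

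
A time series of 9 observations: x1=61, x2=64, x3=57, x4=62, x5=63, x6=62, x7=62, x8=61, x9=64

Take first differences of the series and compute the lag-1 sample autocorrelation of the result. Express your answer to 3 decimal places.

First differences Δx: 3, -7, 5, 1, -1, 0, -1, 3
Mean of differences = 0.3750
Numerator Σ(Δx_t−Δx̄)(Δx_{t+1}−Δx̄) = -54.0156
Denominator Σ(Δx_t−Δx̄)² = 93.8750
r_1(Δx) = -54.0156 / 93.8750 = -0.575

-0.575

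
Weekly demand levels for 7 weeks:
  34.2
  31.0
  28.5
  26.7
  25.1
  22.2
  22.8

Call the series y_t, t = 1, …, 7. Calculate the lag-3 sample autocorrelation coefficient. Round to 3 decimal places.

-0.138

Mean ȳ = (34.2 + 31.0 + 28.5 + 26.7 + 25.1 + 22.2 + 22.8)/7 = 27.2143
Deviations from mean: 6.9857, 3.7857, 1.2857, -0.5143, -2.1143, -5.0143, -4.4143
Numerator Σ_{t=1}^{4}(y_t−ȳ)(y_{t+3}−ȳ) = -15.7735
Denominator Σ(y_t−ȳ)² = 114.1486
r_3 = -15.7735 / 114.1486 = -0.138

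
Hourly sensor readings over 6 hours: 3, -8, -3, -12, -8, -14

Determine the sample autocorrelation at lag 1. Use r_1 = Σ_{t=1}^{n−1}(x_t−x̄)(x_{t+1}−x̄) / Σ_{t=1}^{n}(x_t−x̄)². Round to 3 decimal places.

Mean x̄ = (3 − 8 − 3 − 12 − 8 − 14)/6 = -7.0000
Σ(x_t−x̄)(x_{t+1}−x̄) = (-10.0000) + (-4.0000) + (-20.0000) + (5.0000) + (7.0000) = -22.0000
Denominator Σ(x_t−x̄)² = 192.0000
r_1 = -22.0000 / 192.0000 = -0.115

-0.115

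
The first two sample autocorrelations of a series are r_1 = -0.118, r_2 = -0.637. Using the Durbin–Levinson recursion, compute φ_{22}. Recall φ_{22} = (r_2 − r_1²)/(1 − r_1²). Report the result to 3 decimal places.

φ_{22} = (r_2 − r_1²) / (1 − r_1²)
r_1² = (-0.118)² = 0.013924
Numerator = -0.637 − 0.0139 = -0.6509; denominator = 1 − 0.0139 = 0.9861
φ_{22} = -0.6509 / 0.9861 = -0.660

-0.660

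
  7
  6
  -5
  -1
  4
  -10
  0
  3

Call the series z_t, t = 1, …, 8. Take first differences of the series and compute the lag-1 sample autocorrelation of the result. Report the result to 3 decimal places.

First differences Δz: -1, -11, 4, 5, -14, 10, 3
Mean of differences = -0.5714
Numerator Σ(Δz_t−Δz̄)(Δz_{t+1}−Δz̄) = -196.7551
Denominator Σ(Δz_t−Δz̄)² = 465.7143
r_1(Δz) = -196.7551 / 465.7143 = -0.422

-0.422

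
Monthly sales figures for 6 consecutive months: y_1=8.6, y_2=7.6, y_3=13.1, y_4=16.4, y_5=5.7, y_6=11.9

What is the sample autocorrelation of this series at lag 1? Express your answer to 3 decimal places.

-0.277

Mean ȳ = (8.6 + 7.6 + 13.1 + 16.4 + 5.7 + 11.9)/6 = 10.5500
Deviations from mean: -1.9500, -2.9500, 2.5500, 5.8500, -4.8500, 1.3500
Numerator Σ_{t=1}^{5}(y_t−ȳ)(y_{t+1}−ȳ) = -21.7725
Denominator Σ(y_t−ȳ)² = 78.5750
r_1 = -21.7725 / 78.5750 = -0.277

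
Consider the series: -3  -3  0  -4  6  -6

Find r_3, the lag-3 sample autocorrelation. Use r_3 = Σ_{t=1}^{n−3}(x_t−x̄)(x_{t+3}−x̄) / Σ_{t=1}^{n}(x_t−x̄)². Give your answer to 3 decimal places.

Mean x̄ = (-3 − 3 + 0 − 4 + 6 − 6)/6 = -1.6667
Deviations from mean: -1.3333, -1.3333, 1.6667, -2.3333, 7.6667, -4.3333
Numerator Σ_{t=1}^{3}(x_t−x̄)(x_{t+3}−x̄) = -14.3333
Denominator Σ(x_t−x̄)² = 89.3333
r_3 = -14.3333 / 89.3333 = -0.160

-0.160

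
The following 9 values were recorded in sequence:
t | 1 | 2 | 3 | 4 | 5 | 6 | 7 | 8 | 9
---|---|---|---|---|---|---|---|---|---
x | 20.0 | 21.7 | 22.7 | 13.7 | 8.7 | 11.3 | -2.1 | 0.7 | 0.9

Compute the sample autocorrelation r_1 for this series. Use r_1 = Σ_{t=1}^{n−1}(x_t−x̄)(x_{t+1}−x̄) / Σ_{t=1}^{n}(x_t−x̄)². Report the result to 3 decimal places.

0.664

Mean x̄ = (20.0 + 21.7 + 22.7 + 13.7 + 8.7 + 11.3 − 2.1 + 0.7 + 0.9)/9 = 10.8444
Numerator Σ_{t=1}^{8}(x_t−x̄)(x_{t+1}−x̄) = 481.1391
Denominator Σ(x_t−x̄)² = 724.5422
r_1 = 481.1391 / 724.5422 = 0.664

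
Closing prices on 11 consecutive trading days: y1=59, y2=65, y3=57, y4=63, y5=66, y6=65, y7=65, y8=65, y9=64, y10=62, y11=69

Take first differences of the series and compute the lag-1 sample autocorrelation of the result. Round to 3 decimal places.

First differences Δy: 6, -8, 6, 3, -1, 0, 0, -1, -2, 7
Mean of differences = 1.0000
Numerator Σ(Δy_t−Δȳ)(Δy_{t+1}−Δȳ) = -91.0000
Denominator Σ(Δy_t−Δȳ)² = 190.0000
r_1(Δy) = -91.0000 / 190.0000 = -0.479

-0.479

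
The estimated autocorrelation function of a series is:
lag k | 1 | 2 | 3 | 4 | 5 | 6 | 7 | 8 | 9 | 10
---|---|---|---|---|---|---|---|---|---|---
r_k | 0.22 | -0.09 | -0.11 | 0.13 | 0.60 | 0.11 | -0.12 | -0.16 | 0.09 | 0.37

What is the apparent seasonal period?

5

The largest autocorrelation is r_5 = 0.60, with a weaker echo at lag 10 (0.37); the remaining lags stay at or below 0.22.
The dominant spike at lag 5 indicates a seasonal period of 5.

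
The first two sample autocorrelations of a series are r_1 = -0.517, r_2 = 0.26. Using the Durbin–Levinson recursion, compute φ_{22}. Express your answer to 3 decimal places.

φ_{22} = (r_2 − r_1²) / (1 − r_1²)
r_1² = (-0.517)² = 0.267289
Numerator = 0.26 − 0.2673 = -0.0073; denominator = 1 − 0.2673 = 0.7327
φ_{22} = -0.0073 / 0.7327 = -0.010

-0.010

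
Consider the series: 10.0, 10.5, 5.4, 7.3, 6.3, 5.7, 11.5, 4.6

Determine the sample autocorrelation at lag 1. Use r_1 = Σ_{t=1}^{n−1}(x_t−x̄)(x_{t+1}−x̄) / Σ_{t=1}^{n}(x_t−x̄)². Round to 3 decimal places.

Mean x̄ = (10.0 + 10.5 + 5.4 + 7.3 + 6.3 + 5.7 + 11.5 + 4.6)/8 = 7.6625
Deviations from mean: 2.3375, 2.8375, -2.2625, -0.3625, -1.3625, -1.9625, 3.8375, -3.0625
Σ(x_t−x̄)(x_{t+1}−x̄) = (6.6327) + (-6.4198) + (0.8202) + (0.4939) + (2.6739) + (-7.5311) + (-11.7523) = -15.0827
Denominator Σ(x_t−x̄)² = 48.5788
r_1 = -15.0827 / 48.5788 = -0.310

-0.310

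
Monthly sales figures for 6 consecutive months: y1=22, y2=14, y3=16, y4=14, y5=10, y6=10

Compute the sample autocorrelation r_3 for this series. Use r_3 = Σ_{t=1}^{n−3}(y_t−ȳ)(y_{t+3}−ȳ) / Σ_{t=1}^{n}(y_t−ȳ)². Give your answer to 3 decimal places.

Mean ȳ = (22 + 14 + 16 + 14 + 10 + 10)/6 = 14.3333
Numerator Σ_{t=1}^{3}(y_t−ȳ)(y_{t+3}−ȳ) = -8.3333
Denominator Σ(y_t−ȳ)² = 99.3333
r_3 = -8.3333 / 99.3333 = -0.084

-0.084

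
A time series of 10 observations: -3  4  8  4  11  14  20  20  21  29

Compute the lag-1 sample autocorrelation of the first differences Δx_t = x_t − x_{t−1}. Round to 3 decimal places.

First differences Δx: 7, 4, -4, 7, 3, 6, 0, 1, 8
Mean of differences = 3.5556
Numerator Σ(Δx_t−Δx̄)(Δx_{t+1}−Δx̄) = -42.0864
Denominator Σ(Δx_t−Δx̄)² = 126.2222
r_1(Δx) = -42.0864 / 126.2222 = -0.333

-0.333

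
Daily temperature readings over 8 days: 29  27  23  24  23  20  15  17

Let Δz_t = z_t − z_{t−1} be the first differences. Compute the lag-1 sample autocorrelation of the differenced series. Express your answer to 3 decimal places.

First differences Δz: -2, -4, 1, -1, -3, -5, 2
Mean of differences = -1.7143
Numerator Σ(Δz_t−Δz̄)(Δz_{t+1}−Δz̄) = -12.5102
Denominator Σ(Δz_t−Δz̄)² = 39.4286
r_1(Δz) = -12.5102 / 39.4286 = -0.317

-0.317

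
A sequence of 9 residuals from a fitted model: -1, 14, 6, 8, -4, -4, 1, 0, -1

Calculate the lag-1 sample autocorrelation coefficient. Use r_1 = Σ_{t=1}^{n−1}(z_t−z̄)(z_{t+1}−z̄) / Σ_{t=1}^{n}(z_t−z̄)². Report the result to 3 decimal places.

0.169

Mean z̄ = (-1 + 14 + 6 + 8 − 4 − 4 + 1 + 0 − 1)/9 = 2.1111
Numerator Σ_{t=1}^{8}(z_t−z̄)(z_{t+1}−z̄) = 49.2099
Denominator Σ(z_t−z̄)² = 290.8889
r_1 = 49.2099 / 290.8889 = 0.169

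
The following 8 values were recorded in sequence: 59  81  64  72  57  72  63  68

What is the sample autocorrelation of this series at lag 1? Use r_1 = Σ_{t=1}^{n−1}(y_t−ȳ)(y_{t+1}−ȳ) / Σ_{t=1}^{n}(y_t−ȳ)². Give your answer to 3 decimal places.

-0.672

Mean ȳ = (59 + 81 + 64 + 72 + 57 + 72 + 63 + 68)/8 = 67.0000
Deviations from mean: -8.0000, 14.0000, -3.0000, 5.0000, -10.0000, 5.0000, -4.0000, 1.0000
Σ(y_t−ȳ)(y_{t+1}−ȳ) = (-112.0000) + (-42.0000) + (-15.0000) + (-50.0000) + (-50.0000) + (-20.0000) + (-4.0000) = -293.0000
Denominator Σ(y_t−ȳ)² = 436.0000
r_1 = -293.0000 / 436.0000 = -0.672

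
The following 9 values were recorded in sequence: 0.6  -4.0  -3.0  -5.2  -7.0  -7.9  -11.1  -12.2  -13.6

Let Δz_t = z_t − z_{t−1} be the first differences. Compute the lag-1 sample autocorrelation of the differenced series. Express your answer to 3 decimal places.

First differences Δz: -4.6, 1.0, -2.2, -1.8, -0.9, -3.2, -1.1, -1.4
Mean of differences = -1.7750
Numerator Σ(Δz_t−Δz̄)(Δz_{t+1}−Δz̄) = -10.9856
Denominator Σ(Δz_t−Δz̄)² = 19.2550
r_1(Δz) = -10.9856 / 19.2550 = -0.571

-0.571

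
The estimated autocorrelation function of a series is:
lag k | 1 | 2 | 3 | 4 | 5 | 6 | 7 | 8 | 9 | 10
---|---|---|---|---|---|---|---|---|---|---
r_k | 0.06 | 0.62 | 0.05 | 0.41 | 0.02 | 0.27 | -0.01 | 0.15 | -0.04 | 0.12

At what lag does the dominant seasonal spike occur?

The largest autocorrelation is r_2 = 0.62, with weaker echoes at lags 4 (0.41), 6 (0.27) and 8 (0.15); the remaining lags stay at or below 0.12.
The dominant spike at lag 2 indicates a seasonal period of 2.

2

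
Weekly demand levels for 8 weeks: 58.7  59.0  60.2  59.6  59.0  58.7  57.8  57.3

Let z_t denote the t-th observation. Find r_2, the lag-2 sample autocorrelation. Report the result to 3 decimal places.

0.033

Mean z̄ = (58.7 + 59.0 + 60.2 + 59.6 + 59.0 + 58.7 + 57.8 + 57.3)/8 = 58.7875
Σ(z_t−z̄)(z_{t+2}−z̄) = (-0.1236) + (0.1727) + (0.3002) + (-0.0711) + (-0.2098) + (0.1302) = 0.1984
Denominator Σ(z_t−z̄)² = 5.9488
r_2 = 0.1984 / 5.9488 = 0.033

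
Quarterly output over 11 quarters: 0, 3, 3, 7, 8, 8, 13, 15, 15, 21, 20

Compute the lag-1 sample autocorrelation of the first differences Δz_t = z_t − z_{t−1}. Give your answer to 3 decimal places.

First differences Δz: 3, 0, 4, 1, 0, 5, 2, 0, 6, -1
Mean of differences = 2.0000
Numerator Σ(Δz_t−Δz̄)(Δz_{t+1}−Δz̄) = -32.0000
Denominator Σ(Δz_t−Δz̄)² = 52.0000
r_1(Δz) = -32.0000 / 52.0000 = -0.615

-0.615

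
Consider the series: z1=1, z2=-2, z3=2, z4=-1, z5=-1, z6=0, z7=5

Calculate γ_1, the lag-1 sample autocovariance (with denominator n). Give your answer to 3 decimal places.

Mean z̄ = (1 − 2 + 2 − 1 − 1 + 0 + 5)/7 = 0.5714
Deviations: 0.4286, -2.5714, 1.4286, -1.5714, -1.5714, -0.5714, 4.4286
Σ_{t=1}^{6}(z_t−z̄)(z_{t+1}−z̄) = -6.1837
γ_1 = -6.1837 / 7 = -0.883

-0.883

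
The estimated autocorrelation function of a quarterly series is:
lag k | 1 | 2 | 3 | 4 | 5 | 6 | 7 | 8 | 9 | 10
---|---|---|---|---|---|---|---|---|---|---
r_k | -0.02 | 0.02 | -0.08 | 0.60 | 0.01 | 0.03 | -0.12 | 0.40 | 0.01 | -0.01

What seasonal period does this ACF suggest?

The largest autocorrelation is r_4 = 0.60, with a weaker echo at lag 8 (0.40); the remaining lags stay at or below 0.03.
The dominant spike at lag 4 indicates a seasonal period of 4.

4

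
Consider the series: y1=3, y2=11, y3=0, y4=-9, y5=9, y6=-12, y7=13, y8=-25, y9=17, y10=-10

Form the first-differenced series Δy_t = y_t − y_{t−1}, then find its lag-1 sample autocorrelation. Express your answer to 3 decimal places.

First differences Δy: 8, -11, -9, 18, -21, 25, -38, 42, -27
Mean of differences = -1.4444
Numerator Σ(Δy_t−Δȳ)(Δy_{t+1}−Δȳ) = -4727.4198
Denominator Σ(Δy_t−Δȳ)² = 5574.2222
r_1(Δy) = -4727.4198 / 5574.2222 = -0.848

-0.848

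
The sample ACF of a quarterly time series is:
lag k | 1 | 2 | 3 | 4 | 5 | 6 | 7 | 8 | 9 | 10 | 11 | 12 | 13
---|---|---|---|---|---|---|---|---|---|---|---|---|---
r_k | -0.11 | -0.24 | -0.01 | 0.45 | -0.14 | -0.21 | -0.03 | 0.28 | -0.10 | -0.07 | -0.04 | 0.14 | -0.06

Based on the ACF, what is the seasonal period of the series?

4

The largest autocorrelation is r_4 = 0.45, with a weaker echo at lag 8 (0.28); the remaining lags stay at or below 0.14.
The dominant spike at lag 4 indicates a seasonal period of 4.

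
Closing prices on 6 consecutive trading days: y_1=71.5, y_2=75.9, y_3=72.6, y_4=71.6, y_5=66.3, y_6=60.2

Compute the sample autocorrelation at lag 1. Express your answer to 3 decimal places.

0.390

Mean ȳ = (71.5 + 75.9 + 72.6 + 71.6 + 66.3 + 60.2)/6 = 69.6833
Deviations from mean: 1.8167, 6.2167, 2.9167, 1.9167, -3.3833, -9.4833
Σ(y_t−ȳ)(y_{t+1}−ȳ) = (11.2936) + (18.1319) + (5.5903) + (-6.4847) + (32.0853) = 60.6164
Denominator Σ(y_t−ȳ)² = 155.5083
r_1 = 60.6164 / 155.5083 = 0.390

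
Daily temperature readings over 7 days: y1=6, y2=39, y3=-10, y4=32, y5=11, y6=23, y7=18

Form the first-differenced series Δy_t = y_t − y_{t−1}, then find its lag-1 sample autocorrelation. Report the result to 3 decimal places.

-0.829

First differences Δy: 33, -49, 42, -21, 12, -5
Mean of differences = 2.0000
Numerator Σ(Δy_t−Δȳ)(Δy_{t+1}−Δȳ) = -4841.0000
Denominator Σ(Δy_t−Δȳ)² = 5840.0000
r_1(Δy) = -4841.0000 / 5840.0000 = -0.829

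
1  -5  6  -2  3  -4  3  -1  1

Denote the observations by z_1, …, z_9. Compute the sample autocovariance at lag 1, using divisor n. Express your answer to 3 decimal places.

Mean z̄ = (1 − 5 + 6 − 2 + 3 − 4 + 3 − 1 + 1)/9 = 0.2222
Σ_{t=1}^{8}(z_t−z̄)(z_{t+1}−z̄) = -81.0494
γ_1 = -81.0494 / 9 = -9.005

-9.005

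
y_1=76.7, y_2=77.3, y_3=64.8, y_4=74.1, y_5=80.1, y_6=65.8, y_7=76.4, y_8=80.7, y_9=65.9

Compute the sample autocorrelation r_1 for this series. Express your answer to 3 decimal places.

Mean ȳ = (76.7 + 77.3 + 64.8 + 74.1 + 80.1 + 65.8 + 76.4 + 80.7 + 65.9)/9 = 73.5333
Numerator Σ_{t=1}^{8}(y_t−ȳ)(y_{t+1}−ȳ) = -129.3078
Denominator Σ(y_t−ȳ)² = 321.5800
r_1 = -129.3078 / 321.5800 = -0.402

-0.402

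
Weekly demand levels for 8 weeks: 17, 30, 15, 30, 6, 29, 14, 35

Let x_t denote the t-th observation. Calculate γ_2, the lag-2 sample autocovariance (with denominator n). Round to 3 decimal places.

Mean x̄ = (17 + 30 + 15 + 30 + 6 + 29 + 14 + 35)/8 = 22.0000
Deviations: -5.0000, 8.0000, -7.0000, 8.0000, -16.0000, 7.0000, -8.0000, 13.0000
Σ_{t=1}^{6}(x_t−x̄)(x_{t+2}−x̄) = 486.0000
γ_2 = 486.0000 / 8 = 60.750

60.750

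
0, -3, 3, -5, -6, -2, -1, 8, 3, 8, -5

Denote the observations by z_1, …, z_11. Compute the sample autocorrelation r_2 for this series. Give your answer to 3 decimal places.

0.175

Mean z̄ = (0 − 3 + 3 − 5 − 6 − 2 − 1 + 8 + 3 + 8 − 5)/11 = 0.0000
Numerator Σ_{t=1}^{9}(z_t−z̄)(z_{t+2}−z̄) = 43.0000
Denominator Σ(z_t−z̄)² = 246.0000
r_2 = 43.0000 / 246.0000 = 0.175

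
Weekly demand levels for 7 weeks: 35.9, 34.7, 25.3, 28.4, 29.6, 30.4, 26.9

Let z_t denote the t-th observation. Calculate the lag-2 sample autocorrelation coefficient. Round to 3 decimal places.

-0.347

Mean z̄ = (35.9 + 34.7 + 25.3 + 28.4 + 29.6 + 30.4 + 26.9)/7 = 30.1714
Deviations from mean: 5.7286, 4.5286, -4.8714, -1.7714, -0.5714, 0.2286, -3.2714
Σ(z_t−z̄)(z_{t+2}−z̄) = (-27.9063) + (-8.0220) + (2.7837) + (-0.4049) + (1.8694) = -31.6802
Denominator Σ(z_t−z̄)² = 91.2743
r_2 = -31.6802 / 91.2743 = -0.347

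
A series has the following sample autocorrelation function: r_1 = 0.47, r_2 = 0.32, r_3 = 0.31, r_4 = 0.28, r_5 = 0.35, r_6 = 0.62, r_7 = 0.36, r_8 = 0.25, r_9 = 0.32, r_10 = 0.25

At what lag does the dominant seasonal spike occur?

6

The largest autocorrelation is r_6 = 0.62; the remaining lags stay at or below 0.47. The elevated value at lag 1 (0.47), dropping to 0.32 at lag 2, reflects decaying short-term dependence rather than seasonality.
The dominant spike at lag 6 indicates a seasonal period of 6.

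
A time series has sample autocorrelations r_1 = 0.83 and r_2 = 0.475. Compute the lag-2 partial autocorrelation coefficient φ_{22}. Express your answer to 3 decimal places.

-0.688

φ_{22} = (r_2 − r_1²) / (1 − r_1²)
r_1² = (0.83)² = 0.6889
Numerator = 0.475 − 0.6889 = -0.2139; denominator = 1 − 0.6889 = 0.3111
φ_{22} = -0.2139 / 0.3111 = -0.688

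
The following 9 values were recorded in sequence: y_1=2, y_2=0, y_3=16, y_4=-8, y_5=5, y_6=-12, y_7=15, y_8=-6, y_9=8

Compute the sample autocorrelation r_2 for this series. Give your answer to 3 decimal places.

0.555

Mean ȳ = (2 + 0 + 16 − 8 + 5 − 12 + 15 − 6 + 8)/9 = 2.2222
Σ(y_t−ȳ)(y_{t+2}−ȳ) = (-3.0617) + (22.7160) + (38.2716) + (145.3827) + (35.4938) + (116.9383) + (73.8272) = 429.5679
Denominator Σ(y_t−ȳ)² = 773.5556
r_2 = 429.5679 / 773.5556 = 0.555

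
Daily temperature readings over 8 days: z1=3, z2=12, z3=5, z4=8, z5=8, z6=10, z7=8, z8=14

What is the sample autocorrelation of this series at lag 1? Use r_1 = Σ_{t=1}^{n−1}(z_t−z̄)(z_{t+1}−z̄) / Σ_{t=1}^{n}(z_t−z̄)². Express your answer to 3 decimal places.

Mean z̄ = (3 + 12 + 5 + 8 + 8 + 10 + 8 + 14)/8 = 8.5000
Deviations from mean: -5.5000, 3.5000, -3.5000, -0.5000, -0.5000, 1.5000, -0.5000, 5.5000
Σ(z_t−z̄)(z_{t+1}−z̄) = (-19.2500) + (-12.2500) + (1.7500) + (0.2500) + (-0.7500) + (-0.7500) + (-2.7500) = -33.7500
Denominator Σ(z_t−z̄)² = 88.0000
r_1 = -33.7500 / 88.0000 = -0.384

-0.384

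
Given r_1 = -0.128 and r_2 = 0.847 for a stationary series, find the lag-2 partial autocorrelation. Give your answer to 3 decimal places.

φ_{22} = (r_2 − r_1²) / (1 − r_1²)
r_1² = (-0.128)² = 0.016384
Numerator = 0.847 − 0.0164 = 0.8306; denominator = 1 − 0.0164 = 0.9836
φ_{22} = 0.8306 / 0.9836 = 0.844

0.844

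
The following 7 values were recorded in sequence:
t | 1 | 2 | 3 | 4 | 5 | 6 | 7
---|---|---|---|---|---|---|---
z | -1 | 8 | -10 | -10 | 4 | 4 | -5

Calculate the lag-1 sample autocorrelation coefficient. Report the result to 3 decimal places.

Mean z̄ = (-1 + 8 − 10 − 10 + 4 + 4 − 5)/7 = -1.4286
Σ(z_t−z̄)(z_{t+1}−z̄) = (4.0408) + (-80.8163) + (73.4694) + (-46.5306) + (29.4694) + (-19.3878) = -39.7551
Denominator Σ(z_t−z̄)² = 307.7143
r_1 = -39.7551 / 307.7143 = -0.129

-0.129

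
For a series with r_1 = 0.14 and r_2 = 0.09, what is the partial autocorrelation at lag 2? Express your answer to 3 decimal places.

φ_{22} = (r_2 − r_1²) / (1 − r_1²)
r_1² = (0.14)² = 0.0196
Numerator = 0.09 − 0.0196 = 0.0704; denominator = 1 − 0.0196 = 0.9804
φ_{22} = 0.0704 / 0.9804 = 0.072

0.072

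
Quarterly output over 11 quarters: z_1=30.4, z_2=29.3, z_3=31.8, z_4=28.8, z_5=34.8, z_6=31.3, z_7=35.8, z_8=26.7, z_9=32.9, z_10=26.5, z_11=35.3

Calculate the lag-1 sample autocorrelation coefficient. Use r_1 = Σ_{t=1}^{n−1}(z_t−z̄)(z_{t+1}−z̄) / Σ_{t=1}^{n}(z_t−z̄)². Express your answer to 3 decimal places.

-0.604

Mean z̄ = (30.4 + 29.3 + 31.8 + 28.8 + 34.8 + 31.3 + 35.8 + 26.7 + 32.9 + 26.5 + 35.3)/11 = 31.2364
Numerator Σ_{t=1}^{10}(z_t−z̄)(z_{t+1}−z̄) = -64.3859
Denominator Σ(z_t−z̄)² = 106.5255
r_1 = -64.3859 / 106.5255 = -0.604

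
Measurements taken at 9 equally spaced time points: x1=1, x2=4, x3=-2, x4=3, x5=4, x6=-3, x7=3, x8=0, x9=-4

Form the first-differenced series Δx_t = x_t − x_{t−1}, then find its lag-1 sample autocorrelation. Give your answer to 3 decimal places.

-0.567

First differences Δx: 3, -6, 5, 1, -7, 6, -3, -4
Mean of differences = -0.6250
Numerator Σ(Δx_t−Δx̄)(Δx_{t+1}−Δx̄) = -100.8906
Denominator Σ(Δx_t−Δx̄)² = 177.8750
r_1(Δx) = -100.8906 / 177.8750 = -0.567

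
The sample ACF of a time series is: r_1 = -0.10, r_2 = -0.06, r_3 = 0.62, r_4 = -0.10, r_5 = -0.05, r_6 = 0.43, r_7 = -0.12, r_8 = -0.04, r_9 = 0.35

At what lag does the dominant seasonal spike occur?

The largest autocorrelation is r_3 = 0.62, with weaker echoes at lags 6 (0.43) and 9 (0.35); the remaining lags stay at or below -0.04.
The dominant spike at lag 3 indicates a seasonal period of 3.

3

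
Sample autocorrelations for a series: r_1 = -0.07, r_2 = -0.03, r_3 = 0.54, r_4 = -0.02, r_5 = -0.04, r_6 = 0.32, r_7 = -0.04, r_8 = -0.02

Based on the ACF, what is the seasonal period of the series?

3

The largest autocorrelation is r_3 = 0.54, with a weaker echo at lag 6 (0.32); the remaining lags stay at or below -0.02.
The dominant spike at lag 3 indicates a seasonal period of 3.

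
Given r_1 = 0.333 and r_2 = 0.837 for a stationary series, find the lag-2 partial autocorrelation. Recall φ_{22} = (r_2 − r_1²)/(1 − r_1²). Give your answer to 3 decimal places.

φ_{22} = (r_2 − r_1²) / (1 − r_1²)
r_1² = (0.333)² = 0.110889
Numerator = 0.837 − 0.1109 = 0.7261; denominator = 1 − 0.1109 = 0.8891
φ_{22} = 0.7261 / 0.8891 = 0.817

0.817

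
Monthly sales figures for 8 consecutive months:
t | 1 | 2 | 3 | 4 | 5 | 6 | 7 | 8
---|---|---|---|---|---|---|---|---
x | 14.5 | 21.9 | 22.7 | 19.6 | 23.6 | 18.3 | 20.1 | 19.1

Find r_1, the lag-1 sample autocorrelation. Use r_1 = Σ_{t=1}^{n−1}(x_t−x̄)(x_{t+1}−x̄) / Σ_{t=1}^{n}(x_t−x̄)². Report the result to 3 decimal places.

-0.243

Mean x̄ = (14.5 + 21.9 + 22.7 + 19.6 + 23.6 + 18.3 + 20.1 + 19.1)/8 = 19.9750
Deviations from mean: -5.4750, 1.9250, 2.7250, -0.3750, 3.6250, -1.6750, 0.1250, -0.8750
Σ(x_t−x̄)(x_{t+1}−x̄) = (-10.5394) + (5.2456) + (-1.0219) + (-1.3594) + (-6.0719) + (-0.2094) + (-0.1094) = -14.0656
Denominator Σ(x_t−x̄)² = 57.9750
r_1 = -14.0656 / 57.9750 = -0.243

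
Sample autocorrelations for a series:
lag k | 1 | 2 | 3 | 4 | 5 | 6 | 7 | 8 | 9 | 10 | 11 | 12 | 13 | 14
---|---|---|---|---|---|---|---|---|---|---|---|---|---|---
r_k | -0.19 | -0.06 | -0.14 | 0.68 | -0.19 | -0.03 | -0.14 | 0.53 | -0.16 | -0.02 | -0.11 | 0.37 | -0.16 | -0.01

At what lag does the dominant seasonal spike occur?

4

The largest autocorrelation is r_4 = 0.68, with weaker echoes at lags 8 (0.53) and 12 (0.37); the remaining lags stay at or below -0.01.
The dominant spike at lag 4 indicates a seasonal period of 4.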